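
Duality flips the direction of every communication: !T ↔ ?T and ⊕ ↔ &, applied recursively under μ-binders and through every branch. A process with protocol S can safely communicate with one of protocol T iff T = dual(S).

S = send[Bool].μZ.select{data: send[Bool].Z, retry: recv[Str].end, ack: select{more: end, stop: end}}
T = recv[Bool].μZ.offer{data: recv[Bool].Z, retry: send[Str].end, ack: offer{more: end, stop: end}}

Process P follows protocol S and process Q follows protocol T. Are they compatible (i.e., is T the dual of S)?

YES

send[Bool] vs recv[Bool]  match
  μZ vs μZ  match (rec unchanged)
    select{data,retry,ack} vs offer{data,retry,ack}  match labels match
      case data:
        send[Bool] vs recv[Bool]  match
          Z vs Z  match
      case retry:
        recv[Str] vs send[Str]  match
          end vs end  match
      case ack:
        select{more,stop} vs offer{more,stop}  match labels match
          case more:
            end vs end  match
          case stop:
            end vs end  match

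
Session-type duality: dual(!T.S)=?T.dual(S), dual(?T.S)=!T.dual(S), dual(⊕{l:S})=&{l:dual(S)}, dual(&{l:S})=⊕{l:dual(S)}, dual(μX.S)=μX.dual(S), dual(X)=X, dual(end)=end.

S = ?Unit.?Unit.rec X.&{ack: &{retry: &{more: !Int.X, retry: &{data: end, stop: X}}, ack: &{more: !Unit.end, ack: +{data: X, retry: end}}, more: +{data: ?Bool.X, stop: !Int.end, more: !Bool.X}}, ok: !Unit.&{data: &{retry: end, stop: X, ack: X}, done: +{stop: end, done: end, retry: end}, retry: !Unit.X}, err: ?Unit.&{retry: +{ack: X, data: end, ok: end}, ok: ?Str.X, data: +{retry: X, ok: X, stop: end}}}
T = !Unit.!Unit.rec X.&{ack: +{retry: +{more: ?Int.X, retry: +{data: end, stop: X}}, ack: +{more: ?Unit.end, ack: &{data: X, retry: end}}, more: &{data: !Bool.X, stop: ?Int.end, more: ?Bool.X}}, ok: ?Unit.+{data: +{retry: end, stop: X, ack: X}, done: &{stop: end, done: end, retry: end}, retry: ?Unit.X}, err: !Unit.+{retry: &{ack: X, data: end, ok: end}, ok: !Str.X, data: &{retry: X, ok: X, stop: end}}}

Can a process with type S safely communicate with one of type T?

?Unit vs !Unit  ok
  ?Unit vs !Unit  ok
    rec X vs rec X  ok (binder kept)
      &{ack,ok,err} vs &{ack,ok,err}  ✗ choice polarity not flipped — not dual

NO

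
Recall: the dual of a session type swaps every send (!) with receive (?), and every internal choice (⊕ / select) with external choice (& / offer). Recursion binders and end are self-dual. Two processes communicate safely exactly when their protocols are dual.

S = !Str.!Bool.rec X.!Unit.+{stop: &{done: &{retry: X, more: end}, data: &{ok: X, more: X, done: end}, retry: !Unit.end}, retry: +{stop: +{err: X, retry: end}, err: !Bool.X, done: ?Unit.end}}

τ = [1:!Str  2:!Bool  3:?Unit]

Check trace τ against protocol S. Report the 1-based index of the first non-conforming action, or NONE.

[1] !Str  ✓  state: !Bool.rec X.…
[2] !Bool  ✓  state: rec X.…
[3] got ?Unit, protocol expects !Unit  ✗

3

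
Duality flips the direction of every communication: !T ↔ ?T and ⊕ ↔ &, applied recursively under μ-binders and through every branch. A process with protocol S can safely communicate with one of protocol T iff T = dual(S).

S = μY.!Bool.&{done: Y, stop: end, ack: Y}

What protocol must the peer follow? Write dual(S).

μY.?Bool.⊕{done: Y, stop: end, ack: Y}

μY → μY  (binder kept)
  !Bool → ?Bool
    &{done,stop,ack} → ⊕{done,stop,ack}  (offer→select)
      • done:
        Y self-dual
      • stop:
        end self-dual
      • ack:
        Y self-dual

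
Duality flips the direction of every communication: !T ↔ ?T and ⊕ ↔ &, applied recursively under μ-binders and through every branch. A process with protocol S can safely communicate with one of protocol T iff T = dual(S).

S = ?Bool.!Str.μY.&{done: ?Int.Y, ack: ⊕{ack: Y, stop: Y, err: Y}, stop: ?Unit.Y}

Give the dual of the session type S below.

!Bool.?Str.μY.⊕{done: !Int.Y, ack: &{ack: Y, stop: Y, err: Y}, stop: !Unit.Y}

?Bool ↦ !Bool
  !Str ↦ ?Str
    μY ↦ μY  (μ self-dual)
      &{done,ack,stop} ↦ ⊕{done,ack,stop}  (external→internal)
        case done:
          ?Int ↦ !Int
            dual(Y) = Y
        case ack:
          ⊕{ack,stop,err} ↦ &{ack,stop,err}  (internal→external)
            case ack:
              dual(Y) = Y
            case stop:
              dual(Y) = Y
            case err:
              dual(Y) = Y
        case stop:
          ?Unit ↦ !Unit
            dual(Y) = Y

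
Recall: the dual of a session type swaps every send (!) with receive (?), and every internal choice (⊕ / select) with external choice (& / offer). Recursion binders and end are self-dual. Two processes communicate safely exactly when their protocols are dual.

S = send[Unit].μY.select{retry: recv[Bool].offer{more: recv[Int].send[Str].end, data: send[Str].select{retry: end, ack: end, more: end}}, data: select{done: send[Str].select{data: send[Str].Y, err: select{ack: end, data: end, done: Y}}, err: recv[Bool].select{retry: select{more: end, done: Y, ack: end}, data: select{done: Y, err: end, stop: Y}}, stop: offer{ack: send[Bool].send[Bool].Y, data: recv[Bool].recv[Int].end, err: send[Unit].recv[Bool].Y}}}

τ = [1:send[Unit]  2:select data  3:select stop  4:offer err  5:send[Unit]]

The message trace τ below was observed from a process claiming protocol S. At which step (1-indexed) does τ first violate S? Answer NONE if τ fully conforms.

NONE

[1] send[Unit]  ok  cont: μY.…
[2] select data  ok  cont: select{done: send[Str].select{data: send[Str].μY.…, err: select{ack: end, data: end, done: μY.…}}, err: recv[Bool].select{retry: select{more: end, done: μY.…, ack: end}, data: select{done: μY.…, err: end, stop: μY.…}}, stop: offer{ack: send[Bool].send[Bool].μY.…, data: recv[Bool].recv[Int].end, err: send[Unit].recv[Bool].μY.…}}
[3] select stop  ok  cont: offer{ack: send[Bool].send[Bool].μY.…, data: recv[Bool].recv[Int].end, err: send[Unit].recv[Bool].μY.…}
[4] offer err  ok  cont: send[Unit].recv[Bool].μY.…
[5] send[Unit]  ok  cont: recv[Bool].μY.…
τ conforms to S (length 5)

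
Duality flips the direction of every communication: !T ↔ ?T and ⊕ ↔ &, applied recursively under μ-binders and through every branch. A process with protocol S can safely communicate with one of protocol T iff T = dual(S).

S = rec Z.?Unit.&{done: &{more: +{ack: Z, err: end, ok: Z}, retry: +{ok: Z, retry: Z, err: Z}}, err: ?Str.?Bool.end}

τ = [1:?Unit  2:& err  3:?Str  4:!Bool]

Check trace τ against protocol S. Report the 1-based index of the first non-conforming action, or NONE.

4

[1] ?Unit  ok  now at &{done: &{more: +{ack: rec Z.…, err: end, ok: rec Z.…}, retry: +{ok: rec Z.…, retry: rec Z.…, err: rec Z.…}}, err: ?Str.?Bool.end}
[2] & err  ok  now at ?Str.?Bool.end
[3] ?Str  ok  now at ?Bool.end
[4] got !Bool, protocol expects ?Bool  ✗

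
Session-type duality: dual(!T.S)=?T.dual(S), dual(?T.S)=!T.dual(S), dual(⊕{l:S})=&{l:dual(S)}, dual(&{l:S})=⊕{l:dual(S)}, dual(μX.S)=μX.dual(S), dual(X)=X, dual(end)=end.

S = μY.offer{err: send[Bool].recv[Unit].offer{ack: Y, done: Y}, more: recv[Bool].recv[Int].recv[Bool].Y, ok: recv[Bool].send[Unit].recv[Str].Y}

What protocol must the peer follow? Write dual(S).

μY ↦ μY  (μ self-dual)
  offer{err,more,ok} ↦ select{err,more,ok}  (&→⊕)
    [err]
      send[Bool] ↦ recv[Bool]
        recv[Unit] ↦ send[Unit]
          offer{ack,done} ↦ select{ack,done}  (&→⊕)
            [ack]
              dual(Y) = Y
            [done]
              dual(Y) = Y
    [more]
      recv[Bool] ↦ send[Bool]
        recv[Int] ↦ send[Int]
          recv[Bool] ↦ send[Bool]
            dual(Y) = Y
    [ok]
      recv[Bool] ↦ send[Bool]
        send[Unit] ↦ recv[Unit]
          recv[Str] ↦ send[Str]
            dual(Y) = Y

μY.select{err: recv[Bool].send[Unit].select{ack: Y, done: Y}, more: send[Bool].send[Int].send[Bool].Y, ok: send[Bool].recv[Unit].send[Str].Y}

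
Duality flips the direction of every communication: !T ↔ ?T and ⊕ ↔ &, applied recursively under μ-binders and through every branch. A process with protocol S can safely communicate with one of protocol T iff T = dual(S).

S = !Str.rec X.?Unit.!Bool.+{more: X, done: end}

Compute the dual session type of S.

!Str ↦ ?Str
  rec X ↦ rec X  (μ self-dual)
    ?Unit ↦ !Unit
      !Bool ↦ ?Bool
        +{more,done} ↦ &{more,done}  (select→offer)
          [more]
            dual(X) = X
          [done]
            dual(end) = end

?Str.rec X.!Unit.?Bool.&{more: X, done: end}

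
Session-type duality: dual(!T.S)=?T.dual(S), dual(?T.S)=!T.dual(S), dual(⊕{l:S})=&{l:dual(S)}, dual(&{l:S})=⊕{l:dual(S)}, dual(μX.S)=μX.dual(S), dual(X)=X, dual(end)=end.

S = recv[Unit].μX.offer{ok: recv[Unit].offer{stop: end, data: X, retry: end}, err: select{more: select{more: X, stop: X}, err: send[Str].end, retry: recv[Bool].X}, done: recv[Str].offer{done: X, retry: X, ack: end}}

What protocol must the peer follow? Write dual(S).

recv[Unit] ↦ send[Unit]
  μX ↦ μX  (binder kept)
    offer{ok,err,done} ↦ select{ok,err,done}  (offer→select)
      [ok]
        recv[Unit] ↦ send[Unit]
          offer{stop,data,retry} ↦ select{stop,data,retry}  (offer→select)
            [stop]
              dual(end) = end
            [data]
              dual(X) = X
            [retry]
              dual(end) = end
      [err]
        select{more,err,retry} ↦ offer{more,err,retry}  (⊕→&)
          [more]
            select{more,stop} ↦ offer{more,stop}  (⊕→&)
              [more]
                dual(X) = X
              [stop]
                dual(X) = X
          [err]
            send[Str] ↦ recv[Str]
              dual(end) = end
          [retry]
            recv[Bool] ↦ send[Bool]
              dual(X) = X
      [done]
        recv[Str] ↦ send[Str]
          offer{done,retry,ack} ↦ select{done,retry,ack}  (offer→select)
            [done]
              dual(X) = X
            [retry]
              dual(X) = X
            [ack]
              dual(end) = end

send[Unit].μX.select{ok: send[Unit].select{stop: end, data: X, retry: end}, err: offer{more: offer{more: X, stop: X}, err: recv[Str].end, retry: send[Bool].X}, done: send[Str].select{done: X, retry: X, ack: end}}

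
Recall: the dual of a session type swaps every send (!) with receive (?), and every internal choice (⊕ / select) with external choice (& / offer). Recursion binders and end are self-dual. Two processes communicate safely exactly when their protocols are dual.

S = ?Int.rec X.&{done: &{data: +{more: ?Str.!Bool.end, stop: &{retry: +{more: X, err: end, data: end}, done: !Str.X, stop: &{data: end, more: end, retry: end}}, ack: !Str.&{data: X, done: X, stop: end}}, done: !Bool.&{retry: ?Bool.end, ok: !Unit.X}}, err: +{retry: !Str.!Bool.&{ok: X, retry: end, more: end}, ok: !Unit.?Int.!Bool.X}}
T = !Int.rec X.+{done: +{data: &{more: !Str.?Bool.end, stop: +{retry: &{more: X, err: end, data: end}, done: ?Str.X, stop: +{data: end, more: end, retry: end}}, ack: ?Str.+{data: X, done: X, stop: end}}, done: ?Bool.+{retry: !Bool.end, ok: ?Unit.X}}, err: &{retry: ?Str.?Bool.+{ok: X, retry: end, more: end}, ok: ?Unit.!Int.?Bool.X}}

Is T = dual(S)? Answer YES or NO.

?Int ‖ !Int  ok
  rec X ‖ rec X  ok (rec unchanged)
    &{done,err} ‖ +{done,err}  ok labels match
      case done:
        &{data,done} ‖ +{data,done}  ok labels match
          case data:
            +{more,stop,ack} ‖ &{more,stop,ack}  ok labels match
              case more:
                ?Str ‖ !Str  ok
                  !Bool ‖ ?Bool  ok
                    end ‖ end  ok
              case stop:
                &{retry,done,stop} ‖ +{retry,done,stop}  ok labels match
                  case retry:
                    +{more,err,data} ‖ &{more,err,data}  ok labels match
                      case more:
                        X ‖ X  ok
                      case err:
                        end ‖ end  ok
                      case data:
                        end ‖ end  ok
                  case done:
                    !Str ‖ ?Str  ok
                      X ‖ X  ok
                  case stop:
                    &{data,more,retry} ‖ +{data,more,retry}  ok labels match
                      case data:
                        end ‖ end  ok
                      case more:
                        end ‖ end  ok
                      case retry:
                        end ‖ end  ok
              case ack:
                !Str ‖ ?Str  ok
                  &{data,done,stop} ‖ +{data,done,stop}  ok labels match
                    case data:
                      X ‖ X  ok
                    case done:
                      X ‖ X  ok
                    case stop:
                      end ‖ end  ok
          case done:
            !Bool ‖ ?Bool  ok
              &{retry,ok} ‖ +{retry,ok}  ok labels match
                case retry:
                  ?Bool ‖ !Bool  ok
                    end ‖ end  ok
                case ok:
                  !Unit ‖ ?Unit  ok
                    X ‖ X  ok
      case err:
        +{retry,ok} ‖ &{retry,ok}  ok labels match
          case retry:
            !Str ‖ ?Str  ok
              !Bool ‖ ?Bool  ok
                &{ok,retry,more} ‖ +{ok,retry,more}  ok labels match
                  case ok:
                    X ‖ X  ok
                  case retry:
                    end ‖ end  ok
                  case more:
                    end ‖ end  ok
          case ok:
            !Unit ‖ ?Unit  ok
              ?Int ‖ !Int  ok
                !Bool ‖ ?Bool  ok
                  X ‖ X  ok

YES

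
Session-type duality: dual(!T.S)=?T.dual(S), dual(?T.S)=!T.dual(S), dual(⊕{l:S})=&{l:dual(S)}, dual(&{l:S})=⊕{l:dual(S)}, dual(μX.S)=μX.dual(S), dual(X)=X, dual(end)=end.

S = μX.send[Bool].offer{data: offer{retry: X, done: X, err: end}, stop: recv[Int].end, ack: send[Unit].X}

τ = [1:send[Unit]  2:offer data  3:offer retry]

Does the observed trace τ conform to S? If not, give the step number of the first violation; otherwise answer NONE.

1

step 1: got send[Unit], protocol expects send[Bool]  ✗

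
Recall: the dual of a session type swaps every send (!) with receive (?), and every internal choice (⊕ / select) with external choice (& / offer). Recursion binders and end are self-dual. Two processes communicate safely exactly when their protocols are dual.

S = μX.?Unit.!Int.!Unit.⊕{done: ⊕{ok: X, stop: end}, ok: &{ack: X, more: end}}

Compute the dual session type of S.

μX.!Unit.?Int.?Unit.&{done: &{ok: X, stop: end}, ok: ⊕{ack: X, more: end}}

μX = μX  (μ self-dual)
  ?Unit = !Unit
    !Int = ?Int
      !Unit = ?Unit
        ⊕{done,ok} = &{done,ok}  (⊕→&)
          case done:
            ⊕{ok,stop} = &{ok,stop}  (⊕→&)
              case ok:
                dual(X) = X
              case stop:
                dual(end) = end
          case ok:
            &{ack,more} = ⊕{ack,more}  (&→⊕)
              case ack:
                dual(X) = X
              case more:
                dual(end) = end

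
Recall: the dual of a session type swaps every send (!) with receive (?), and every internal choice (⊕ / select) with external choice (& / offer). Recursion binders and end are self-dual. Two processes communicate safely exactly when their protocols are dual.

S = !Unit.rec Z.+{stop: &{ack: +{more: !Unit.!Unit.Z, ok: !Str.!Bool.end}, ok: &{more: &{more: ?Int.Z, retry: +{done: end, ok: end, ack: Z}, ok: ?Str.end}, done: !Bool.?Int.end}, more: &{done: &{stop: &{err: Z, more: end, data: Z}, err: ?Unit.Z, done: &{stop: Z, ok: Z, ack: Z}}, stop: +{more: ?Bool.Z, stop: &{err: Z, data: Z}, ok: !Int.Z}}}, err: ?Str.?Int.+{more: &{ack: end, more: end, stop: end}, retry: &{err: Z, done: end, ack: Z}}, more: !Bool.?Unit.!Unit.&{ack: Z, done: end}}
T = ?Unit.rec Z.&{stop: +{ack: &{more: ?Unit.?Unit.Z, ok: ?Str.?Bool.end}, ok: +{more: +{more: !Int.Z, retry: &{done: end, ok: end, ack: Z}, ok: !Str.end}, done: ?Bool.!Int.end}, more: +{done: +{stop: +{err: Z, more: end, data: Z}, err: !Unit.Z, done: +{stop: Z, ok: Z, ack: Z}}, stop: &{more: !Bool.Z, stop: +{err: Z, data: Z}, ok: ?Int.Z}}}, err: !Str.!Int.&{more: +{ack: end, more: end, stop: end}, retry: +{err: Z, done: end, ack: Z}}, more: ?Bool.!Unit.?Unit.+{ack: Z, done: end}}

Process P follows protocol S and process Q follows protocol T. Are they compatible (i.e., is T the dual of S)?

!Unit | ?Unit  match
  rec Z | rec Z  match (rec unchanged)
    +{stop,err,more} | &{stop,err,more}  match same labels
      [stop]
        &{ack,ok,more} | +{ack,ok,more}  match same labels
          [ack]
            +{more,ok} | &{more,ok}  match same labels
              [more]
                !Unit | ?Unit  match
                  !Unit | ?Unit  match
                    Z | Z  match
              [ok]
                !Str | ?Str  match
                  !Bool | ?Bool  match
                    end | end  match
          [ok]
            &{more,done} | +{more,done}  match same labels
              [more]
                &{more,retry,ok} | +{more,retry,ok}  match same labels
                  [more]
                    ?Int | !Int  match
                      Z | Z  match
                  [retry]
                    +{done,ok,ack} | &{done,ok,ack}  match same labels
                      [done]
                        end | end  match
                      [ok]
                        end | end  match
                      [ack]
                        Z | Z  match
                  [ok]
                    ?Str | !Str  match
                      end | end  match
              [done]
                !Bool | ?Bool  match
                  ?Int | !Int  match
                    end | end  match
          [more]
            &{done,stop} | +{done,stop}  match same labels
              [done]
                &{stop,err,done} | +{stop,err,done}  match same labels
                  [stop]
                    &{err,more,data} | +{err,more,data}  match same labels
                      [err]
                        Z | Z  match
                      [more]
                        end | end  match
                      [data]
                        Z | Z  match
                  [err]
                    ?Unit | !Unit  match
                      Z | Z  match
                  [done]
                    &{stop,ok,ack} | +{stop,ok,ack}  match same labels
                      [stop]
                        Z | Z  match
                      [ok]
                        Z | Z  match
                      [ack]
                        Z | Z  match
              [stop]
                +{more,stop,ok} | &{more,stop,ok}  match same labels
                  [more]
                    ?Bool | !Bool  match
                      Z | Z  match
                  [stop]
                    &{err,data} | +{err,data}  match same labels
                      [err]
                        Z | Z  match
                      [data]
                        Z | Z  match
                  [ok]
                    !Int | ?Int  match
                      Z | Z  match
      [err]
        ?Str | !Str  match
          ?Int | !Int  match
            +{more,retry} | &{more,retry}  match same labels
              [more]
                &{ack,more,stop} | +{ack,more,stop}  match same labels
                  [ack]
                    end | end  match
                  [more]
                    end | end  match
                  [stop]
                    end | end  match
              [retry]
                &{err,done,ack} | +{err,done,ack}  match same labels
                  [err]
                    Z | Z  match
                  [done]
                    end | end  match
                  [ack]
                    Z | Z  match
      [more]
        !Bool | ?Bool  match
          ?Unit | !Unit  match
            !Unit | ?Unit  match
              &{ack,done} | +{ack,done}  match same labels
                [ack]
                  Z | Z  match
                [done]
                  end | end  match

YES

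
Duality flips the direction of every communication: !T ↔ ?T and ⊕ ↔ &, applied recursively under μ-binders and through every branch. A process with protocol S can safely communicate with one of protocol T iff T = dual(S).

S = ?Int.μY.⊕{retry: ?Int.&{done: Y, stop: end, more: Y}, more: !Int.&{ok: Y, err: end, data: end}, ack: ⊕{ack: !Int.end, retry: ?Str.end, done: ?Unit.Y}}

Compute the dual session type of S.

?Int ↦ !Int
  μY ↦ μY  (rec unchanged)
    ⊕{retry,more,ack} ↦ &{retry,more,ack}  (select→offer)
      [retry]
        ?Int ↦ !Int
          &{done,stop,more} ↦ ⊕{done,stop,more}  (offer→select)
            [done]
              dual(Y) = Y
            [stop]
              dual(end) = end
            [more]
              dual(Y) = Y
      [more]
        !Int ↦ ?Int
          &{ok,err,data} ↦ ⊕{ok,err,data}  (offer→select)
            [ok]
              dual(Y) = Y
            [err]
              dual(end) = end
            [data]
              dual(end) = end
      [ack]
        ⊕{ack,retry,done} ↦ &{ack,retry,done}  (select→offer)
          [ack]
            !Int ↦ ?Int
              dual(end) = end
          [retry]
            ?Str ↦ !Str
              dual(end) = end
          [done]
            ?Unit ↦ !Unit
              dual(Y) = Y

!Int.μY.&{retry: !Int.⊕{done: Y, stop: end, more: Y}, more: ?Int.⊕{ok: Y, err: end, data: end}, ack: &{ack: ?Int.end, retry: !Str.end, done: !Unit.Y}}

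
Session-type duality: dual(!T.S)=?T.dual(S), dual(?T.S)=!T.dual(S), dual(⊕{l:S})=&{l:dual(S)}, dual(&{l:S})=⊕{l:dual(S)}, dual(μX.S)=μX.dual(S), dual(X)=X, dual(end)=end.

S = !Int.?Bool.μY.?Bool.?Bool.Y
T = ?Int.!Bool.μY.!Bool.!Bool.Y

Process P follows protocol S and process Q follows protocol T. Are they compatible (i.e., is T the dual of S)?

!Int vs ?Int  match
  ?Bool vs !Bool  match
    μY vs μY  match (binder kept)
      ?Bool vs !Bool  match
        ?Bool vs !Bool  match
          Y vs Y  match

YES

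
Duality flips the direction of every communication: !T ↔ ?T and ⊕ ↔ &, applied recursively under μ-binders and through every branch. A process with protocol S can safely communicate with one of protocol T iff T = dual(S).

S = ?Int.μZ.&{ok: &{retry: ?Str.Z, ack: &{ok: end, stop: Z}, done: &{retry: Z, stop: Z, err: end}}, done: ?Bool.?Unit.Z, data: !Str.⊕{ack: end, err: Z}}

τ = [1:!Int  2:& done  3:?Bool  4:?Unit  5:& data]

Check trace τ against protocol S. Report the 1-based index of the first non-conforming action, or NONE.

step 1: got !Int, protocol expects ?Int  ✗

1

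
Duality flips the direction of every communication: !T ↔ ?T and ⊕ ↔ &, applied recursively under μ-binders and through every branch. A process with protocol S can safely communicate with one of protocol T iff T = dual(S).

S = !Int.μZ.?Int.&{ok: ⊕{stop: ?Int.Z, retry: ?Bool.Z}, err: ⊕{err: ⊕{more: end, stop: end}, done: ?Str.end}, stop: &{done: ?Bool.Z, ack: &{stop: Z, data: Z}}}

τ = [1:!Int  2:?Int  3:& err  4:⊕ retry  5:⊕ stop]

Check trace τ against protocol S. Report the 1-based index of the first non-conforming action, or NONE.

@1 !Int  ok  now at μZ.…
@2 ?Int  ok  now at &{ok: ⊕{stop: ?Int.μZ.…, retry: ?Bool.μZ.…}, err: ⊕{err: ⊕{more: end, stop: end}, done: ?Str.end}, stop: &{done: ?Bool.μZ.…, ack: &{stop: μZ.…, data: μZ.…}}}
@3 & err  ok  now at ⊕{err: ⊕{more: end, stop: end}, done: ?Str.end}
@4 got ⊕ retry, protocol expects ⊕ err or ⊕ done  ✗

4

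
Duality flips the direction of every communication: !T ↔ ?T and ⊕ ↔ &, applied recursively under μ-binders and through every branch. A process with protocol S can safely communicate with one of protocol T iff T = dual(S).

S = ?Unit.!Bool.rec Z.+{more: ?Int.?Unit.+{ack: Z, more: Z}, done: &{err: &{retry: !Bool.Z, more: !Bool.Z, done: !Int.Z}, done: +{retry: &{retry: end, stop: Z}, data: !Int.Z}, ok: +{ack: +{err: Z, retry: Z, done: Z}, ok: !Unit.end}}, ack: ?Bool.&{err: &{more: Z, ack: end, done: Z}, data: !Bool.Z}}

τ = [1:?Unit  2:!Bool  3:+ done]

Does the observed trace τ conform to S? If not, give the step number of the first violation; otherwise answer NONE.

NONE

[1] ?Unit  match  state: !Bool.rec Z.…
[2] !Bool  match  state: rec Z.…
[3] + done  match  state: &{err: &{retry: !Bool.rec Z.…, more: !Bool.rec Z.…, done: !Int.rec Z.…}, done: +{retry: &{retry: end, stop: rec Z.…}, data: !Int.rec Z.…}, ok: +{ack: +{err: rec Z.…, retry: rec Z.…, done: rec Z.…}, ok: !Unit.end}}
all 3 steps conform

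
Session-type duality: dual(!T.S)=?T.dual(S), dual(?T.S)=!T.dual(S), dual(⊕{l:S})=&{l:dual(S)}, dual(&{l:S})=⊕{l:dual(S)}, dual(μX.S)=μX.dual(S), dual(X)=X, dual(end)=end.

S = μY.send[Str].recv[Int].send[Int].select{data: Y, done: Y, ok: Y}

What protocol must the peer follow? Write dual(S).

μY → μY  (μ self-dual)
  send[Str] → recv[Str]
    recv[Int] → send[Int]
      send[Int] → recv[Int]
        select{data,done,ok} → offer{data,done,ok}  (internal→external)
          case data:
            Y self-dual
          case done:
            Y self-dual
          case ok:
            Y self-dual

μY.recv[Str].send[Int].recv[Int].offer{data: Y, done: Y, ok: Y}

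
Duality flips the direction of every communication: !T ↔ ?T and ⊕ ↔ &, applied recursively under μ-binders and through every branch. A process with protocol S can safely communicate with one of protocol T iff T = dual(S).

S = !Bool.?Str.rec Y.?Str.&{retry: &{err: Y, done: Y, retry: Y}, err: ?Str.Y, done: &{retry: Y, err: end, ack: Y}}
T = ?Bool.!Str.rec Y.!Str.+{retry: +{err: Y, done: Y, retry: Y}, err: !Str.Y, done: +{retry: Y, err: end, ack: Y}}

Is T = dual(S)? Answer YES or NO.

YES

!Bool | ?Bool  match
  ?Str | !Str  match
    rec Y | rec Y  match (rec unchanged)
      ?Str | !Str  match
        &{retry,err,done} | +{retry,err,done}  match label sets agree
          [retry]
            &{err,done,retry} | +{err,done,retry}  match label sets agree
              [err]
                Y | Y  match
              [done]
                Y | Y  match
              [retry]
                Y | Y  match
          [err]
            ?Str | !Str  match
              Y | Y  match
          [done]
            &{retry,err,ack} | +{retry,err,ack}  match label sets agree
              [retry]
                Y | Y  match
              [err]
                end | end  match
              [ack]
                Y | Y  match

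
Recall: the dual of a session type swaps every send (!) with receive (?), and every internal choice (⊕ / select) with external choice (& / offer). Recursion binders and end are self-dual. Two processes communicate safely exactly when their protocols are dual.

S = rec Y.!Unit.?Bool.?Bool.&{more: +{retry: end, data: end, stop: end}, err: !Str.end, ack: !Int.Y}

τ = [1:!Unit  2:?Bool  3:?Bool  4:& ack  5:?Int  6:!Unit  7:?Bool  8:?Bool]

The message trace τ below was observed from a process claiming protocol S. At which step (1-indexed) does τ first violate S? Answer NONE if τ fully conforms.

@1 !Unit  ✓  cont: ?Bool.?Bool.&{more: +{retry: end, data: end, stop: end}, err: !Str.end, ack: !Int.rec Y.…}
@2 ?Bool  ✓  cont: ?Bool.&{more: +{retry: end, data: end, stop: end}, err: !Str.end, ack: !Int.rec Y.…}
@3 ?Bool  ✓  cont: &{more: +{retry: end, data: end, stop: end}, err: !Str.end, ack: !Int.rec Y.…}
@4 & ack  ✓  cont: !Int.rec Y.…
@5 got ?Int, protocol expects !Int  ✗

5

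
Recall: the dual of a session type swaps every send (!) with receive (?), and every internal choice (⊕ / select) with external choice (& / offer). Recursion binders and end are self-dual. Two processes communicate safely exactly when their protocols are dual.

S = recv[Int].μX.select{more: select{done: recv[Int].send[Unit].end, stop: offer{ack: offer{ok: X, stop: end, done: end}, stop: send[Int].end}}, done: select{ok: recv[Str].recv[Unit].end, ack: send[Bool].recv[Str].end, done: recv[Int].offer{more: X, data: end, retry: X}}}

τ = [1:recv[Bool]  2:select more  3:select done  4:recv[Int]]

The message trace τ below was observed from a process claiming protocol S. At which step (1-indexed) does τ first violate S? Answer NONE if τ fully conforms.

step 1: got recv[Bool], protocol expects recv[Int]  ✗

1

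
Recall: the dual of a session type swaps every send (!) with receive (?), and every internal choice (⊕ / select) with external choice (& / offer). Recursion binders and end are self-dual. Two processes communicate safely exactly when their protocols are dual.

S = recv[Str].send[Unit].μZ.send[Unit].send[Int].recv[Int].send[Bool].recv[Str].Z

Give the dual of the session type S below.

send[Str].recv[Unit].μZ.recv[Unit].recv[Int].send[Int].recv[Bool].send[Str].Z

recv[Str] → send[Str]
  send[Unit] → recv[Unit]
    μZ → μZ  (μ self-dual)
      send[Unit] → recv[Unit]
        send[Int] → recv[Int]
          recv[Int] → send[Int]
            send[Bool] → recv[Bool]
              recv[Str] → send[Str]
                Z self-dual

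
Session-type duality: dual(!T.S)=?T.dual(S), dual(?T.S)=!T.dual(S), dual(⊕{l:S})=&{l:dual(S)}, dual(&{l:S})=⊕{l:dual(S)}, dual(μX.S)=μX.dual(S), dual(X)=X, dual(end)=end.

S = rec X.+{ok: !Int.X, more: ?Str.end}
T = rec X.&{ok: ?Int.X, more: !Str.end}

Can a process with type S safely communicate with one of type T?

rec X vs rec X  ok (μ self-dual)
  +{ok,more} vs &{ok,more}  ok same labels
    case ok:
      !Int vs ?Int  ok
        X vs X  ok
    case more:
      ?Str vs !Str  ok
        end vs end  ok

YES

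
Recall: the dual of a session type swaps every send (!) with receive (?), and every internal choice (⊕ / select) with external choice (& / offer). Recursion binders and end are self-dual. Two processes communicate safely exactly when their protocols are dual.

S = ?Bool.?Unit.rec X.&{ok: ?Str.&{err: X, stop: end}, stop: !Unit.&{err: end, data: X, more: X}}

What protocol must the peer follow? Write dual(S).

?Bool → !Bool
  ?Unit → !Unit
    rec X → rec X  (binder kept)
      &{ok,stop} → +{ok,stop}  (offer→select)
        [ok]
          ?Str → !Str
            &{err,stop} → +{err,stop}  (offer→select)
              [err]
                X ↦ X
              [stop]
                end ↦ end
        [stop]
          !Unit → ?Unit
            &{err,data,more} → +{err,data,more}  (offer→select)
              [err]
                end ↦ end
              [data]
                X ↦ X
              [more]
                X ↦ X

!Bool.!Unit.rec X.+{ok: !Str.+{err: X, stop: end}, stop: ?Unit.+{err: end, data: X, more: X}}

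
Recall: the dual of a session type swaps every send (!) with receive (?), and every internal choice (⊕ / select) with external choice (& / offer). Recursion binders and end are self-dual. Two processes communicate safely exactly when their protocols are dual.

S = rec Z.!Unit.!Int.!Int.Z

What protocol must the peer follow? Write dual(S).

rec Z.?Unit.?Int.?Int.Z

rec Z = rec Z  (μ self-dual)
  !Unit = ?Unit
    !Int = ?Int
      !Int = ?Int
        Z self-dual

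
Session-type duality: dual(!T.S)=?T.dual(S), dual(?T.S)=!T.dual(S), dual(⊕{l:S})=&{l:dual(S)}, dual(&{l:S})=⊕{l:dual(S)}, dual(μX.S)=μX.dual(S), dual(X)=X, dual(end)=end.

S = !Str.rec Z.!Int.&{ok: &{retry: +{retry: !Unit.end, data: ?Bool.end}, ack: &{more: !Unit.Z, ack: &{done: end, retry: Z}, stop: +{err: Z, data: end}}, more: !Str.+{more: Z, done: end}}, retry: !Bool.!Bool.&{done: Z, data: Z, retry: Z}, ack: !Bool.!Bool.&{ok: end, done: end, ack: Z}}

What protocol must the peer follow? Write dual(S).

?Str.rec Z.?Int.+{ok: +{retry: &{retry: ?Unit.end, data: !Bool.end}, ack: +{more: ?Unit.Z, ack: +{done: end, retry: Z}, stop: &{err: Z, data: end}}, more: ?Str.&{more: Z, done: end}}, retry: ?Bool.?Bool.+{done: Z, data: Z, retry: Z}, ack: ?Bool.?Bool.+{ok: end, done: end, ack: Z}}

!Str = ?Str
  rec Z = rec Z  (binder kept)
    !Int = ?Int
      &{ok,retry,ack} = +{ok,retry,ack}  (&→⊕)
        [ok]
          &{retry,ack,more} = +{retry,ack,more}  (&→⊕)
            [retry]
              +{retry,data} = &{retry,data}  (⊕→&)
                [retry]
                  !Unit = ?Unit
                    end ↦ end
                [data]
                  ?Bool = !Bool
                    end ↦ end
            [ack]
              &{more,ack,stop} = +{more,ack,stop}  (&→⊕)
                [more]
                  !Unit = ?Unit
                    Z ↦ Z
                [ack]
                  &{done,retry} = +{done,retry}  (&→⊕)
                    [done]
                      end ↦ end
                    [retry]
                      Z ↦ Z
                [stop]
                  +{err,data} = &{err,data}  (⊕→&)
                    [err]
                      Z ↦ Z
                    [data]
                      end ↦ end
            [more]
              !Str = ?Str
                +{more,done} = &{more,done}  (⊕→&)
                  [more]
                    Z ↦ Z
                  [done]
                    end ↦ end
        [retry]
          !Bool = ?Bool
            !Bool = ?Bool
              &{done,data,retry} = +{done,data,retry}  (&→⊕)
                [done]
                  Z ↦ Z
                [data]
                  Z ↦ Z
                [retry]
                  Z ↦ Z
        [ack]
          !Bool = ?Bool
            !Bool = ?Bool
              &{ok,done,ack} = +{ok,done,ack}  (&→⊕)
                [ok]
                  end ↦ end
                [done]
                  end ↦ end
                [ack]
                  Z ↦ Z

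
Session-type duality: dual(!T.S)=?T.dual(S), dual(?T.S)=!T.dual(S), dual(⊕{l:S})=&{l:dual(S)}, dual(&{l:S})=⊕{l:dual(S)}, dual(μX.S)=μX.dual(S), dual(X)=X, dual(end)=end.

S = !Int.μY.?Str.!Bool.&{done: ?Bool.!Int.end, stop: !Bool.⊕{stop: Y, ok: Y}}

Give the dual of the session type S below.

?Int.μY.!Str.?Bool.⊕{done: !Bool.?Int.end, stop: ?Bool.&{stop: Y, ok: Y}}

!Int ↦ ?Int
  μY ↦ μY  (binder kept)
    ?Str ↦ !Str
      !Bool ↦ ?Bool
        &{done,stop} ↦ ⊕{done,stop}  (offer→select)
          • done:
            ?Bool ↦ !Bool
              !Int ↦ ?Int
                dual(end) = end
          • stop:
            !Bool ↦ ?Bool
              ⊕{stop,ok} ↦ &{stop,ok}  (⊕→&)
                • stop:
                  dual(Y) = Y
                • ok:
                  dual(Y) = Y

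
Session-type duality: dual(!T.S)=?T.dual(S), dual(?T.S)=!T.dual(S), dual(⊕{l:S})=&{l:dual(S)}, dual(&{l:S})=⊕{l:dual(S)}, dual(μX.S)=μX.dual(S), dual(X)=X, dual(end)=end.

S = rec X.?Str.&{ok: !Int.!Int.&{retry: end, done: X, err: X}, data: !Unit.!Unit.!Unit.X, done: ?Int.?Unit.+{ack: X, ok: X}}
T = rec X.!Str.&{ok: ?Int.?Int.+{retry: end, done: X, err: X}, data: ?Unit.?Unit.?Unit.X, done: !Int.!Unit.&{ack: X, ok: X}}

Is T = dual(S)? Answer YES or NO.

rec X ‖ rec X  ✓ (binder kept)
  ?Str ‖ !Str  ✓
    &{ok,data,done} ‖ &{ok,data,done}  ✗ choice polarity not flipped — not dual

NO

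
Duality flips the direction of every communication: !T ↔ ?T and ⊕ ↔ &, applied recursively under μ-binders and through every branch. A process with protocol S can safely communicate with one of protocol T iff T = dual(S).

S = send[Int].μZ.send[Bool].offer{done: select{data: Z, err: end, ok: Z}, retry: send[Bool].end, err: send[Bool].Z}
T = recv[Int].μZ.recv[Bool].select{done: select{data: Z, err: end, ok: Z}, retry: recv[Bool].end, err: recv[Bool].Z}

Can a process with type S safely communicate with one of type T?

send[Int] | recv[Int]  ok
  μZ | μZ  ok (μ self-dual)
    send[Bool] | recv[Bool]  ok
      offer{done,retry,err} | select{done,retry,err}  ok same labels
        case done:
          select{data,err,ok} | select{data,err,ok}  ✗ choice polarity not flipped — not dual

NO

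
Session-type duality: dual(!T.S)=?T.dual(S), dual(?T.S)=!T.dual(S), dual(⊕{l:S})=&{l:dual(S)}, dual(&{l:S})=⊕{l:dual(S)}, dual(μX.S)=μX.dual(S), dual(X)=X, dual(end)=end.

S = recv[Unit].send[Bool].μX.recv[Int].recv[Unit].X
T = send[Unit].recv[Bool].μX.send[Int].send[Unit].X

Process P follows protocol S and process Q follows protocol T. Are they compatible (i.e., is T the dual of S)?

YES

recv[Unit] | send[Unit]  ok
  send[Bool] | recv[Bool]  ok
    μX | μX  ok (binder kept)
      recv[Int] | send[Int]  ok
        recv[Unit] | send[Unit]  ok
          X | X  ok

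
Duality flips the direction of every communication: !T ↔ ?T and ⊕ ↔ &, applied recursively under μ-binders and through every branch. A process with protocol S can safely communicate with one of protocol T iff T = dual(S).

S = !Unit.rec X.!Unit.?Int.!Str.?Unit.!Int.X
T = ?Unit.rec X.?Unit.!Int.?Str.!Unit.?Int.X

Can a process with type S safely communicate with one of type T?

YES

!Unit ‖ ?Unit  match
  rec X ‖ rec X  match (rec unchanged)
    !Unit ‖ ?Unit  match
      ?Int ‖ !Int  match
        !Str ‖ ?Str  match
          ?Unit ‖ !Unit  match
            !Int ‖ ?Int  match
              X ‖ X  match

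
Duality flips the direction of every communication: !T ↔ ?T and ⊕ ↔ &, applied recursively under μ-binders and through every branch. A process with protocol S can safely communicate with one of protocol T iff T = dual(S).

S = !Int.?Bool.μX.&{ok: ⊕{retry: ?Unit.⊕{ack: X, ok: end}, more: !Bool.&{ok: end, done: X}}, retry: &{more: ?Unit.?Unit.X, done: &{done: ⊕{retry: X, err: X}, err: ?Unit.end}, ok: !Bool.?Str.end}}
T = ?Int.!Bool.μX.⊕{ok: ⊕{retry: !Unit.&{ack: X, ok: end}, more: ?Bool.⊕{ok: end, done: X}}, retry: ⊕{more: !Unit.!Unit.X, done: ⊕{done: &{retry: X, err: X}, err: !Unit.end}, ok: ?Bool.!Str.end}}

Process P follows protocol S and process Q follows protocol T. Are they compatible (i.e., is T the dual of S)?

NO

!Int vs ?Int  match
  ?Bool vs !Bool  match
    μX vs μX  match (μ self-dual)
      &{ok,retry} vs ⊕{ok,retry}  match labels match
        [ok]
          ⊕{retry,more} vs ⊕{retry,more}  ✗ choice polarity not flipped — not dual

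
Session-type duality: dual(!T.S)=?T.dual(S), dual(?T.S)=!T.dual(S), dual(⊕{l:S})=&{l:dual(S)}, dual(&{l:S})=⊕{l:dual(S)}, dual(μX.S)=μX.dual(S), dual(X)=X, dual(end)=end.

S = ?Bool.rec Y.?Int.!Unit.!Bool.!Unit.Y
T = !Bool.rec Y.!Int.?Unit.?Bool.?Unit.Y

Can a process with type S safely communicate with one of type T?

YES

?Bool | !Bool  ok
  rec Y | rec Y  ok (μ self-dual)
    ?Int | !Int  ok
      !Unit | ?Unit  ok
        !Bool | ?Bool  ok
          !Unit | ?Unit  ok
            Y | Y  ok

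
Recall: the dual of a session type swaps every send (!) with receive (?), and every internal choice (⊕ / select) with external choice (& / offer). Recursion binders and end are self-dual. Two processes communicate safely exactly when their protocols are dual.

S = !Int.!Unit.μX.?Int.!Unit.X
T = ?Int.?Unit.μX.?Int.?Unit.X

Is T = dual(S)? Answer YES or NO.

NO

!Int vs ?Int  ✓
  !Unit vs ?Unit  ✓
    μX vs μX  ✓ (binder kept)
      ?Int vs ?Int  ✗ same direction on both sides — not dual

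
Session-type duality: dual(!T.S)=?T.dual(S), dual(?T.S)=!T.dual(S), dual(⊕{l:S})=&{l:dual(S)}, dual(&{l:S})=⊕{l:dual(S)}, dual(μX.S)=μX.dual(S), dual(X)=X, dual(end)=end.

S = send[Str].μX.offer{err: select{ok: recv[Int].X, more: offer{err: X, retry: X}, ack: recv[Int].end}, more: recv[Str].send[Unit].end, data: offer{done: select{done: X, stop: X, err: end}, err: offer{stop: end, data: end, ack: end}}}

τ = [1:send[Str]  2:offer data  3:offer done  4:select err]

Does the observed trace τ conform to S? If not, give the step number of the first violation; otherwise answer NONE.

@1 send[Str]  ok  residual = μX.…
@2 offer data  ok  residual = offer{done: select{done: μX.…, stop: μX.…, err: end}, err: offer{stop: end, data: end, ack: end}}
@3 offer done  ok  residual = select{done: μX.…, stop: μX.…, err: end}
@4 select err  ok  residual = end
all 4 steps conform

NONE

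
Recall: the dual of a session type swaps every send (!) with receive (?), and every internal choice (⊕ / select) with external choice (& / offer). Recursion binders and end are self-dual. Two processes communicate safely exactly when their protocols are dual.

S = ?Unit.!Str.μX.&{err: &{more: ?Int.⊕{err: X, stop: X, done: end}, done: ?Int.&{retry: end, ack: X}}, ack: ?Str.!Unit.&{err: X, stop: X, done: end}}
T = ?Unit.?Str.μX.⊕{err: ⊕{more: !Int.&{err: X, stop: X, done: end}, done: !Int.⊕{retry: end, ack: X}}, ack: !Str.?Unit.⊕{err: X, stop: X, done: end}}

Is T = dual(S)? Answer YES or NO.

NO

?Unit ‖ ?Unit  ✗ same direction on both sides — not dual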